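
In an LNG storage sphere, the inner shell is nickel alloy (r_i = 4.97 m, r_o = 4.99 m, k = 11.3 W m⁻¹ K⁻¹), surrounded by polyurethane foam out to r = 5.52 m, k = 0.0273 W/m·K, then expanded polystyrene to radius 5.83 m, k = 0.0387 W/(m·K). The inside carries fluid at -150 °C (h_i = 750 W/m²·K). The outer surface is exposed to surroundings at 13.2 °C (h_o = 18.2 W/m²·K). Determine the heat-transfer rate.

Q = 2.15 kW

Series thermal resistances, inner to outer:
  R_conv,in = 1/(4πr²h) = 1/(4π·4.97²·750) = 4.296×10^-6 K/W
  R_nickel alloy = (1/4.97 − 1/4.99)/(4πk) = 8.064×10^-4/(4π·11.3) = 5.679×10^-6 K/W
  R_polyurethane foam = (1/4.99 − 1/5.52)/(4πk) = 0.01924/(4π·0.0273) = 0.05609 K/W
  R_expanded polystyrene = (1/5.52 − 1/5.83)/(4πk) = 0.009633/(4π·0.0387) = 0.01981 K/W
  R_conv,out = 1/(4πr²h) = 1/(4π·5.83²·18.2) = 1.286×10^-4 K/W
ΣR = 4.296×10^-6 + 5.679×10^-6 + 0.05609 + 0.01981 + 1.286×10^-4 = 0.07604 K/W
Q = ΔT/ΣR = (-150 °C − 13.2 °C)/0.07604 = -2150 W
(Negative Q ⇒ heat flows inward; heat gain = 2150 W.)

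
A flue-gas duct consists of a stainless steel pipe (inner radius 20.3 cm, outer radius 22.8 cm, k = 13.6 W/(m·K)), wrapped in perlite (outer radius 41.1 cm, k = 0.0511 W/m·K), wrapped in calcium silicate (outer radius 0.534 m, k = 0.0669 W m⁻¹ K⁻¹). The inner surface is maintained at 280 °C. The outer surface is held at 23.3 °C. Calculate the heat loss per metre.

Q' = 104 W/m

Treat each layer as a resistance in series:
  R'_stainless steel = ln(0.228/0.203)/(2πk) = 0.1161/(2π·13.6) = 0.001359 m·K/W
  R'_perlite = ln(0.411/0.228)/(2πk) = 0.5892/(2π·0.0511) = 1.835 m·K/W
  R'_calcium silicate = ln(0.534/0.411)/(2πk) = 0.2618/(2π·0.0669) = 0.6228 m·K/W
ΣR = 0.001359 + 1.835 + 0.6228 = 2.459 m·K/W
Q' = ΔT/ΣR = (280 °C − 23.3 °C)/2.459 = 104 W/m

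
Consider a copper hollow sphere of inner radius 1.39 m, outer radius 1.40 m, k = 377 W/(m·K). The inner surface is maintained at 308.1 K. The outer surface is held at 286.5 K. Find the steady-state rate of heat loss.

Q = 4πk·ΔT/(1/r₁ − 1/r₂) = 4π × 377 × 21.6 / (1/1.39 − 1/1.40) = 1.99×10^7 W

Q = 1.99×10^7 W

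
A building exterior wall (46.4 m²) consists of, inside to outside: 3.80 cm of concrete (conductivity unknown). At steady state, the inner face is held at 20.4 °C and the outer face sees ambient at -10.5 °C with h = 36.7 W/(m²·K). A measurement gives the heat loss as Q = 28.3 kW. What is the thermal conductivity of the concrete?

k = 1.62 W/m·K

ΣR = ΔT/Q = |20.4 − -10.5|/28300 = 0.001092 K/W
Known resistances:
  R_conv,out = 1/(hA) = 1/(36.7·46.4) = 5.872×10^-4 K/W
R_concrete = ΣR − ΣR_known = 0.001092 − 5.872×10^-4 = 5.048×10^-4 K/W
L/(kA) = 5.048×10^-4 ⇒ k = 0.0380/(5.048×10^-4·46.4) = 1.62 W/m·K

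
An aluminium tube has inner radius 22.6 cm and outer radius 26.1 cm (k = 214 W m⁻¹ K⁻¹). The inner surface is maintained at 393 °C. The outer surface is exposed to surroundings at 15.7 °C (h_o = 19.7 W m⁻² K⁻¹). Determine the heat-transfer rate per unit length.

Q' = 12100 W/m

Treat each layer as a resistance in series:
  R'_aluminium = ln(0.261/0.226)/(2πk) = 0.1440/(2π·214) = 1.071×10^-4 m·K/W
  R'_conv,out = 1/(2πr h) = 1/(2π·0.261·19.7) = 0.03095 m·K/W
ΣR = 1.071×10^-4 + 0.03095 = 0.03106 m·K/W
Q' = ΔT/ΣR = (393 °C − 15.7 °C)/0.03106 = 12100 W/m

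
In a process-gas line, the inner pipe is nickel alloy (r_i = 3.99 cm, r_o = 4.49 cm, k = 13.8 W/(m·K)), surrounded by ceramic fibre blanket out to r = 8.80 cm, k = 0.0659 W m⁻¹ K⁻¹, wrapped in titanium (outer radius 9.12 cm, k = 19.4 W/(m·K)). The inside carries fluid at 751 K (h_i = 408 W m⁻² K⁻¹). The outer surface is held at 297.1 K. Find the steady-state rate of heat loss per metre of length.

Series thermal resistances, inner to outer:
  R'_conv,in = 1/(2πr h) = 1/(2π·0.0399·408) = 0.009777 m·K/W
  R'_nickel alloy = ln(0.0449/0.0399)/(2πk) = 0.1181/(2π·13.8) = 0.001362 m·K/W
  R'_ceramic fibre blanket = ln(0.0880/0.0449)/(2πk) = 0.6729/(2π·0.0659) = 1.625 m·K/W
  R'_titanium = ln(0.0912/0.0880)/(2πk) = 0.03572/(2π·19.4) = 2.930×10^-4 m·K/W
ΣR = 0.009777 + 0.001362 + 1.625 + 2.930×10^-4 = 1.636 m·K/W
Q' = ΔT/ΣR = (751 K − 297.1 K)/1.636 = 277 W/m

Q' = 277 W/m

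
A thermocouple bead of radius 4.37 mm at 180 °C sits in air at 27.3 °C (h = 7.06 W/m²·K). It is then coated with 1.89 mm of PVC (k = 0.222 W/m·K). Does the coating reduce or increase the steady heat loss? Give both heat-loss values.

Critical radius for a sphere: r_cr = 2k/h = 0.0629 m = 6.29 cm.
Outer radius after coating: r₂ = 0.00437 + 0.00189 = 0.00626 m.
Since r₁ < r_cr and r₂ ≤ r_cr, the coating moves toward the maximum at r_cr — heat loss rises.
Bare: R = 1/(4πr₁²h) = 590.2 K/W; Q = 152.7/590.2 = 0.259 W.
Coated: R = R_cond + R_conv = 312.4 K/W; Q = 152.7/312.4 = 0.489 W.

increases: 0.259 → 0.489 W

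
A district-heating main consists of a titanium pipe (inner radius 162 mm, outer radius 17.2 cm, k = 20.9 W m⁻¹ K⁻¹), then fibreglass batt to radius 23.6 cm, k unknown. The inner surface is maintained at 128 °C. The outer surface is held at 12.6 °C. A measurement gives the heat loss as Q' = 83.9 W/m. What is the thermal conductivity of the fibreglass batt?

ΣR = ΔT/Q' = |128 − 12.6|/83.9 = 1.375 m·K/W
Known resistances:
  R'_titanium = ln(0.172/0.162)/(2πk) = 0.05990/(2π·20.9) = 4.561×10^-4 m·K/W
R_fibreglass batt = ΣR − ΣR_known = 1.375 − 4.561×10^-4 = 1.375 m·K/W
ln(r₂/r₁)/(2πk) = 1.375 ⇒ k = 0.3163/(2π·1.375) = 0.0366 W/m·K

k = 0.0366 W/m·K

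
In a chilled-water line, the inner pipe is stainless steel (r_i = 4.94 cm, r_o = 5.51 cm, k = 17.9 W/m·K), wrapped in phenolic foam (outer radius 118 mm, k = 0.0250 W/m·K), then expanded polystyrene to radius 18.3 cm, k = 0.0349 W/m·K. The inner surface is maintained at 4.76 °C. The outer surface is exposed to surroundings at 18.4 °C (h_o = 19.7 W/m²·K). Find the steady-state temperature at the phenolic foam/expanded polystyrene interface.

Treat each layer as a resistance in series:
  R'_stainless steel = ln(0.0551/0.0494)/(2πk) = 0.1092/(2π·17.9) = 9.709×10^-4 m·K/W
  R'_phenolic foam = ln(0.118/0.0551)/(2πk) = 0.7615/(2π·0.0250) = 4.848 m·K/W
  R'_expanded polystyrene = ln(0.183/0.118)/(2πk) = 0.4388/(2π·0.0349) = 2.001 m·K/W
  R'_conv,out = 1/(2πr h) = 1/(2π·0.183·19.7) = 0.04415 m·K/W
ΣR = 9.709×10^-4 + 4.848 + 2.001 + 0.04415 = 6.894 m·K/W
Q' = ΔT/ΣR = (4.76 °C − 18.4 °C)/6.894 = -1.979 W/m
From the inner boundary to the phenolic foam/expanded polystyrene interface, ΣR_partial = 4.849 m·K/W.
T_interface = T_in − Q'·ΣR_partial = 4.76 °C − (-1.979)(4.849) = 14.4 °C

T = 14.4 °C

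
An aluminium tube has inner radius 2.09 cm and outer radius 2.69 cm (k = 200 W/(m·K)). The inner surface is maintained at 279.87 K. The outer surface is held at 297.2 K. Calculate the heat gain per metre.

Q' = 2πk·ΔT/ln(r₂/r₁) = 2π × 200 × 17.33 / ln(0.0269/0.0209) = 86300 W/m

Q' = 86300 W/m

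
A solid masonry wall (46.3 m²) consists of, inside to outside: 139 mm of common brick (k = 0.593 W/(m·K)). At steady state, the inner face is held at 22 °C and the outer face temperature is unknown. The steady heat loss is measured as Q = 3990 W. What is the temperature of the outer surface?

T_out = 1.80 °C

Sum the resistances:
  R_common brick = L/(kA) = 0.139/(0.593·46.3) = 0.005063 K/W
ΣR = 0.005063 K/W
ΔT = Q·ΣR = 3990 × 0.005063 = 20.20 K
Heat flows outward, so T_out = T_in − ΔT = 22 − 20.20 = 1.80 °C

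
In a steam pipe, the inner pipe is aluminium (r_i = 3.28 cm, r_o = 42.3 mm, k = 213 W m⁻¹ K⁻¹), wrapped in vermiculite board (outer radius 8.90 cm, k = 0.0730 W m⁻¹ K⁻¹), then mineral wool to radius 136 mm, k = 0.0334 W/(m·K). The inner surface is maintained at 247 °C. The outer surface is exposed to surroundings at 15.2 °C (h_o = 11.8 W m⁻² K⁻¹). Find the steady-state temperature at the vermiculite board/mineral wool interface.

Resistance network (inner→outer):
  R'_aluminium = ln(0.0423/0.0328)/(2πk) = 0.2544/(2π·213) = 1.901×10^-4 m·K/W
  R'_vermiculite board = ln(0.0890/0.0423)/(2πk) = 0.7438/(2π·0.0730) = 1.622 m·K/W
  R'_mineral wool = ln(0.136/0.0890)/(2πk) = 0.4240/(2π·0.0334) = 2.020 m·K/W
  R'_conv,out = 1/(2πr h) = 1/(2π·0.136·11.8) = 0.09917 m·K/W
ΣR = 1.901×10^-4 + 1.622 + 2.020 + 0.09917 = 3.741 m·K/W
Q' = ΔT/ΣR = (247 °C − 15.2 °C)/3.741 = 61.96 W/m
From the inner boundary to the vermiculite board/mineral wool interface, ΣR_partial = 1.622 m·K/W.
T_interface = T_in − Q'·ΣR_partial = 247 °C − (61.96)(1.622) = 147 °C

T = 147 °C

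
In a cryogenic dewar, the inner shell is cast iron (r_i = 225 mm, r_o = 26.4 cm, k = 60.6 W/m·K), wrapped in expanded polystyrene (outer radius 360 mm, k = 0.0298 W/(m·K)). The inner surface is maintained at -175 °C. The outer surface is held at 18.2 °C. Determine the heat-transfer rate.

Series thermal resistances, inner to outer:
  R_cast iron = (1/0.225 − 1/0.264)/(4πk) = 0.6566/(4π·60.6) = 8.622×10^-4 K/W
  R_expanded polystyrene = (1/0.264 − 1/0.360)/(4πk) = 1.010/(4π·0.0298) = 2.697 K/W
ΣR = 8.622×10^-4 + 2.697 = 2.698 K/W
Q = ΔT/ΣR = (-175 °C − 18.2 °C)/2.698 = -71.6 W
(Negative Q ⇒ heat flows inward; heat gain = 71.6 W.)

Q = 71.6 W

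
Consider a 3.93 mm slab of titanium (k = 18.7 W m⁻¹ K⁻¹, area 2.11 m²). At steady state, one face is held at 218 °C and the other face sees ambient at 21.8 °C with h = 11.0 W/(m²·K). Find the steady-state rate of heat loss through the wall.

Series thermal resistances, inner to outer:
  R_titanium = L/(kA) = 0.00393/(18.7·2.11) = 9.960×10^-5 K/W
  R_conv,out = 1/(hA) = 1/(11.0·2.11) = 0.04308 K/W
ΣR = 9.960×10^-5 + 0.04308 = 0.04318 K/W
Q = ΔT/ΣR = (218 °C − 21.8 °C)/0.04318 = 4540 W

Q = 4540 W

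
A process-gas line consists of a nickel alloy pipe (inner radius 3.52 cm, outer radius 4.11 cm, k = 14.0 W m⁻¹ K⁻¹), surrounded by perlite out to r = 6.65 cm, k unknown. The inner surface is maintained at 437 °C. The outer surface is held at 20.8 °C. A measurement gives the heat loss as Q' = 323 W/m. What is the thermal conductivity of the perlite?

k = 0.0595 W/m·K

ΣR = ΔT/Q' = |437 − 20.8|/323 = 1.289 m·K/W
Known resistances:
  R'_nickel alloy = ln(0.0411/0.0352)/(2πk) = 0.1550/(2π·14.0) = 0.001762 m·K/W
R_perlite = ΣR − ΣR_known = 1.289 − 0.001762 = 1.287 m·K/W
ln(r₂/r₁)/(2πk) = 1.287 ⇒ k = 0.4812/(2π·1.287) = 0.0595 W/m·K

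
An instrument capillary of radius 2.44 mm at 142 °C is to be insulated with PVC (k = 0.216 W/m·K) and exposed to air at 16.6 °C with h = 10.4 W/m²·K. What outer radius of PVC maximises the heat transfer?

r_cr = 2.08 cm

For a cylinder, r_cr = k_ins/h = 0.216/10.4 = 0.0208 m = 2.08 cm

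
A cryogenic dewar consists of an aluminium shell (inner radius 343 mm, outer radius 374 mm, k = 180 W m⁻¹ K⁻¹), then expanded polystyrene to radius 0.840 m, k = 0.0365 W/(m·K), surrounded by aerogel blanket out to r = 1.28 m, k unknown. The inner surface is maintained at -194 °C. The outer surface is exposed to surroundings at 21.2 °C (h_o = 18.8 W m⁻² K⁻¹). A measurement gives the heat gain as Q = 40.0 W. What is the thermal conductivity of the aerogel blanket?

ΣR = ΔT/Q = |-194 − 21.2|/40.0 = 5.380 K/W
Known resistances:
  R_aluminium = (1/0.343 − 1/0.374)/(4πk) = 0.2417/(4π·180) = 1.068×10^-4 K/W
  R_expanded polystyrene = (1/0.374 − 1/0.840)/(4πk) = 1.483/(4π·0.0365) = 3.234 K/W
  R_conv,out = 1/(4πr²h) = 1/(4π·1.28²·18.8) = 0.002584 K/W
R_aerogel blanket = ΣR − ΣR_known = 5.380 − 3.237 = 2.143 K/W
(1/r₁−1/r₂)/(4πk) = 2.143 ⇒ k = 0.4092/(4π·2.143) = 0.0152 W/m·K

k = 0.0152 W/m·K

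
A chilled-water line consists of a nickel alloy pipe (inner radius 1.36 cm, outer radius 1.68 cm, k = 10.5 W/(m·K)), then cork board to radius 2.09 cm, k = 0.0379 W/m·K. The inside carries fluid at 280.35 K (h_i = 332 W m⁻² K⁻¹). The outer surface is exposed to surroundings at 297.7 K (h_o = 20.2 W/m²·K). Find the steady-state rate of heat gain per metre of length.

Q' = 13.0 W/m

Resistance network (inner→outer):
  R'_conv,in = 1/(2πr h) = 1/(2π·0.0136·332) = 0.03525 m·K/W
  R'_nickel alloy = ln(0.0168/0.0136)/(2πk) = 0.2113/(2π·10.5) = 0.003203 m·K/W
  R'_cork board = ln(0.0209/0.0168)/(2πk) = 0.2184/(2π·0.0379) = 0.9170 m·K/W
  R'_conv,out = 1/(2πr h) = 1/(2π·0.0209·20.2) = 0.3770 m·K/W
ΣR = 0.03525 + 0.003203 + 0.9170 + 0.3770 = 1.332 m·K/W
Q' = ΔT/ΣR = (280.35 K − 297.7 K)/1.332 = -13.0 W/m
(Negative Q' ⇒ heat flows inward; heat gain = 13.0 W/m.)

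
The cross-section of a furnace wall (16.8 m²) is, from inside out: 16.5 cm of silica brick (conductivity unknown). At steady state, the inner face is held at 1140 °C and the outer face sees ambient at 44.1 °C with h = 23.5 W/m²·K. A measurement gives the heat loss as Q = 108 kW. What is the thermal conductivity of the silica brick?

k = 1.29 W/m·K

ΣR = ΔT/Q = |1140 − 44.1|/1.08×10^5 = 0.01015 K/W
Known resistances:
  R_conv,out = 1/(hA) = 1/(23.5·16.8) = 0.002533 K/W
R_silica brick = ΣR − ΣR_known = 0.01015 − 0.002533 = 0.007617 K/W
L/(kA) = 0.007617 ⇒ k = 0.165/(0.007617·16.8) = 1.29 W/m·K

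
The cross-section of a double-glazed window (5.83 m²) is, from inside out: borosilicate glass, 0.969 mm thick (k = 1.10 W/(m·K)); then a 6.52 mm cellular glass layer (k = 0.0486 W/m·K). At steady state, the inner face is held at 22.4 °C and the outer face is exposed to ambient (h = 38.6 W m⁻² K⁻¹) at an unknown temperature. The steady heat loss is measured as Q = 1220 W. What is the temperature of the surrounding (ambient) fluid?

T_out = -11.3 °C

Sum the resistances:
  R_borosilicate glass = L/(kA) = 9.69×10^-4/(1.10·5.83) = 1.511×10^-4 K/W
  R_cellular glass = L/(kA) = 0.00652/(0.0486·5.83) = 0.02301 K/W
  R_conv,out = 1/(hA) = 1/(38.6·5.83) = 0.004444 K/W
ΣR = 0.02761 K/W
ΔT = Q·ΣR = 1220 × 0.02761 = 33.68 K
Heat flows outward, so T_out = T_in − ΔT = 22.4 − 33.68 = -11.3 °C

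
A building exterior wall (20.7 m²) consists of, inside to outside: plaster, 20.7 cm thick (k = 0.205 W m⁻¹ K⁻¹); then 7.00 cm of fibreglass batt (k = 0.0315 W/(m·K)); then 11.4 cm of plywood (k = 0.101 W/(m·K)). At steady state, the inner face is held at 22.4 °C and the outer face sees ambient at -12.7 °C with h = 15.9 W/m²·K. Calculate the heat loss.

Q = 164 W

Series thermal resistances, inner to outer:
  R_plaster = L/(kA) = 0.207/(0.205·20.7) = 0.04878 K/W
  R_fibreglass batt = L/(kA) = 0.0700/(0.0315·20.7) = 0.1074 K/W
  R_plywood = L/(kA) = 0.114/(0.101·20.7) = 0.05453 K/W
  R_conv,out = 1/(hA) = 1/(15.9·20.7) = 0.003038 K/W
ΣR = 0.04878 + 0.1074 + 0.05453 + 0.003038 = 0.2137 K/W
Q = ΔT/ΣR = (22.4 °C − -12.7 °C)/0.2137 = 164 W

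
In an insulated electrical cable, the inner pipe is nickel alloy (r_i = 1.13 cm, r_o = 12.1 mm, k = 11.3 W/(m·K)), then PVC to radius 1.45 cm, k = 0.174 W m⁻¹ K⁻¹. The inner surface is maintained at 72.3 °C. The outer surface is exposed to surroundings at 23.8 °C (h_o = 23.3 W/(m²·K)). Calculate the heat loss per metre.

Resistance network (inner→outer):
  R'_nickel alloy = ln(0.0121/0.0113)/(2πk) = 0.06840/(2π·11.3) = 9.634×10^-4 m·K/W
  R'_PVC = ln(0.0145/0.0121)/(2πk) = 0.1809/(2π·0.174) = 0.1655 m·K/W
  R'_conv,out = 1/(2πr h) = 1/(2π·0.0145·23.3) = 0.4711 m·K/W
ΣR = 9.634×10^-4 + 0.1655 + 0.4711 = 0.6376 m·K/W
Q' = ΔT/ΣR = (72.3 °C − 23.8 °C)/0.6376 = 76.1 W/m

Q' = 76.1 W/m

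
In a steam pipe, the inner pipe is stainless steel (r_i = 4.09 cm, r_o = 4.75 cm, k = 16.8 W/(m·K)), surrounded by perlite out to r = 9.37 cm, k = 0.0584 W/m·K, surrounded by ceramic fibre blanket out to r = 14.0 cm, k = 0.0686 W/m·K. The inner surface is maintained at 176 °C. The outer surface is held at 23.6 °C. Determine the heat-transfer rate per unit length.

Treat each layer as a resistance in series:
  R'_stainless steel = ln(0.0475/0.0409)/(2πk) = 0.1496/(2π·16.8) = 0.001417 m·K/W
  R'_perlite = ln(0.0937/0.0475)/(2πk) = 0.6794/(2π·0.0584) = 1.851 m·K/W
  R'_ceramic fibre blanket = ln(0.140/0.0937)/(2πk) = 0.4015/(2π·0.0686) = 0.9316 m·K/W
ΣR = 0.001417 + 1.851 + 0.9316 = 2.784 m·K/W
Q' = ΔT/ΣR = (176 °C − 23.6 °C)/2.784 = 54.7 W/m

Q' = 54.7 W/m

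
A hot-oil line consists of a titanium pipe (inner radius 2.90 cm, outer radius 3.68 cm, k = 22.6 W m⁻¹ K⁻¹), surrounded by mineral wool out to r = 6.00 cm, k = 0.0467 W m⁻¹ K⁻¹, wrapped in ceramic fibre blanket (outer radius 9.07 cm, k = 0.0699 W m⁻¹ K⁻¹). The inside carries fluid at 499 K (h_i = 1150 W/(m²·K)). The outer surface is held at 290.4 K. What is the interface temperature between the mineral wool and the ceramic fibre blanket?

Resistance network (inner→outer):
  R'_conv,in = 1/(2πr h) = 1/(2π·0.0290·1150) = 0.004772 m·K/W
  R'_titanium = ln(0.0368/0.0290)/(2πk) = 0.2382/(2π·22.6) = 0.001677 m·K/W
  R'_mineral wool = ln(0.0600/0.0368)/(2πk) = 0.4888/(2π·0.0467) = 1.666 m·K/W
  R'_ceramic fibre blanket = ln(0.0907/0.0600)/(2πk) = 0.4132/(2π·0.0699) = 0.9408 m·K/W
ΣR = 0.004772 + 0.001677 + 1.666 + 0.9408 = 2.613 m·K/W
Q' = ΔT/ΣR = (499 K − 290.4 K)/2.613 = 79.83 W/m
From the inner boundary to the mineral wool/ceramic fibre blanket interface, ΣR_partial = 1.672 m·K/W.
T_interface = T_in − Q'·ΣR_partial = 499 K − (79.83)(1.672) = 365.5 K

T = 365.5 K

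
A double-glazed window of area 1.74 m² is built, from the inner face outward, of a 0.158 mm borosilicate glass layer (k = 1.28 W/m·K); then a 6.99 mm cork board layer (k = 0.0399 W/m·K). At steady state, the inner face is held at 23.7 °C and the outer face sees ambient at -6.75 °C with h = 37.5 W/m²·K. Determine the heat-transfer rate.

Treat each layer as a resistance in series:
  R_borosilicate glass = L/(kA) = 1.58×10^-4/(1.28·1.74) = 7.094×10^-5 K/W
  R_cork board = L/(kA) = 0.00699/(0.0399·1.74) = 0.1007 K/W
  R_conv,out = 1/(hA) = 1/(37.5·1.74) = 0.01533 K/W
ΣR = 7.094×10^-5 + 0.1007 + 0.01533 = 0.1161 K/W
Q = ΔT/ΣR = (23.7 °C − -6.75 °C)/0.1161 = 262 W

Q = 262 W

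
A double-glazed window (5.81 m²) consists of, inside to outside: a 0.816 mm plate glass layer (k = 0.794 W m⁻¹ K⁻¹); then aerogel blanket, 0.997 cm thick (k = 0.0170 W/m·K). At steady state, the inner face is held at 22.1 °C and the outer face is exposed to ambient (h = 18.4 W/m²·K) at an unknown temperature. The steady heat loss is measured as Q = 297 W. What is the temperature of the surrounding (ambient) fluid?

T_out = -10.7 °C

Series resistances:
  R_plate glass = L/(kA) = 8.16×10^-4/(0.794·5.81) = 1.769×10^-4 K/W
  R_aerogel blanket = L/(kA) = 0.00997/(0.0170·5.81) = 0.1009 K/W
  R_conv,out = 1/(hA) = 1/(18.4·5.81) = 0.009354 K/W
ΣR = 0.1105 K/W
ΔT = Q·ΣR = 297 × 0.1105 = 32.82 K
Heat flows outward, so T_out = T_in − ΔT = 22.1 − 32.82 = -10.7 °C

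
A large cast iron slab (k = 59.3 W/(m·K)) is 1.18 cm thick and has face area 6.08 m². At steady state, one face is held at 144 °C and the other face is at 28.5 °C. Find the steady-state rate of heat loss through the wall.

Q = kA·ΔT/L = 59.3 × 6.08 × |144 °C − 28.5 °C| / 0.0118 = 3.53×10^6 W

Q = 3530 kW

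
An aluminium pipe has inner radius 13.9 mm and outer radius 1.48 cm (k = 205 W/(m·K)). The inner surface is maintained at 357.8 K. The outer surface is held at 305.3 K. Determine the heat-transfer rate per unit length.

Q' = 2πk·ΔT/ln(r₂/r₁) = 2π × 205 × 52.5 / ln(0.0148/0.0139) = 1.08×10^6 W/m

Q' = 1080 kW/m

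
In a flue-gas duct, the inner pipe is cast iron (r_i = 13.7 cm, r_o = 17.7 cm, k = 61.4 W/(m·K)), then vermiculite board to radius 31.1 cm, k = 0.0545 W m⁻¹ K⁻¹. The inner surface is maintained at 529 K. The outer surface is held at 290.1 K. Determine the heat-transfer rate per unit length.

Q' = 145 W/m

Series thermal resistances, inner to outer:
  R'_cast iron = ln(0.177/0.137)/(2πk) = 0.2562/(2π·61.4) = 6.640×10^-4 m·K/W
  R'_vermiculite board = ln(0.311/0.177)/(2πk) = 0.5636/(2π·0.0545) = 1.646 m·K/W
ΣR = 6.640×10^-4 + 1.646 = 1.647 m·K/W
Q' = ΔT/ΣR = (529 K − 290.1 K)/1.647 = 145 W/m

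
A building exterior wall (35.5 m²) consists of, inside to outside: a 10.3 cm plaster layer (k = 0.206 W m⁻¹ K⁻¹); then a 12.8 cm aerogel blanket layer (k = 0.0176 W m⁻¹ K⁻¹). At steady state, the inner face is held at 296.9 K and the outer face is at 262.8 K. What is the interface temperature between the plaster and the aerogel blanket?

Resistance network (inner→outer):
  R_plaster = L/(kA) = 0.103/(0.206·35.5) = 0.01408 K/W
  R_aerogel blanket = L/(kA) = 0.128/(0.0176·35.5) = 0.2049 K/W
ΣR = 0.01408 + 0.2049 = 0.2190 K/W
Q = ΔT/ΣR = (296.9 K − 262.8 K)/0.2190 = 155.7 W
From the inner boundary to the plaster/aerogel blanket interface, ΣR_partial = 0.01408 K/W.
T_interface = T_in − Q·ΣR_partial = 296.9 K − (155.7)(0.01408) = 294.7 K

T = 294.7 K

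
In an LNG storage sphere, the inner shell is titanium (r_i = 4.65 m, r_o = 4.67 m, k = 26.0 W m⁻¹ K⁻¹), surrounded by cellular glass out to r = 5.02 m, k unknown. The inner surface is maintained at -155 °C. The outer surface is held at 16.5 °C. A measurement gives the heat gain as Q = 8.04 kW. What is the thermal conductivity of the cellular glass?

k = 0.0557 W/m·K

ΣR = ΔT/Q = |-155 − 16.5|/8040 = 0.02133 K/W
Known resistances:
  R_titanium = (1/4.65 − 1/4.67)/(4πk) = 9.210×10^-4/(4π·26.0) = 2.819×10^-6 K/W
R_cellular glass = ΣR − ΣR_known = 0.02133 − 2.819×10^-6 = 0.02133 K/W
(1/r₁−1/r₂)/(4πk) = 0.02133 ⇒ k = 0.01493/(4π·0.02133) = 0.0557 W/m·K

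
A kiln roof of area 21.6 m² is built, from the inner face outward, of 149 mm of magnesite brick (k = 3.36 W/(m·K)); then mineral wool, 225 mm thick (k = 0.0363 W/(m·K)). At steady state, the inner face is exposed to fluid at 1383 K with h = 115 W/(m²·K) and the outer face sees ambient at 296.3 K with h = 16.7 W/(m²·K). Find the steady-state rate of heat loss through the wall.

Q = 3720 W

Series thermal resistances, inner to outer:
  R_conv,in = 1/(hA) = 1/(115·21.6) = 4.026×10^-4 K/W
  R_magnesite brick = L/(kA) = 0.149/(3.36·21.6) = 0.002053 K/W
  R_mineral wool = L/(kA) = 0.225/(0.0363·21.6) = 0.2870 K/W
  R_conv,out = 1/(hA) = 1/(16.7·21.6) = 0.002772 K/W
ΣR = 4.026×10^-4 + 0.002053 + 0.2870 + 0.002772 = 0.2922 K/W
Q = ΔT/ΣR = (1383 K − 296.3 K)/0.2922 = 3720 W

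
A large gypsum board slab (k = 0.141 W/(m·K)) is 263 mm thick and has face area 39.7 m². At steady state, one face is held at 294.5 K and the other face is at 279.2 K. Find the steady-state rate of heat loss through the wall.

Q = 326 W

Q = kA·ΔT/L = 0.141 × 39.7 × |294.5 K − 279.2 K| / 0.263 = 326 W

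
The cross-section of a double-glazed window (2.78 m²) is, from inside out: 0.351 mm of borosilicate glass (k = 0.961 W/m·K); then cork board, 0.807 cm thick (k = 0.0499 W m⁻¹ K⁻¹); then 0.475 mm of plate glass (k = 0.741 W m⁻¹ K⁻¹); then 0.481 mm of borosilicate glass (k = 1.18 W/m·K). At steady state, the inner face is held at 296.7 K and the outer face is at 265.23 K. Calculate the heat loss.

Treat each layer as a resistance in series:
  R_borosilicate glass = L/(kA) = 3.51×10^-4/(0.961·2.78) = 1.314×10^-4 K/W
  R_cork board = L/(kA) = 0.00807/(0.0499·2.78) = 0.05817 K/W
  R_plate glass = L/(kA) = 4.75×10^-4/(0.741·2.78) = 2.306×10^-4 K/W
  R_borosilicate glass = L/(kA) = 4.81×10^-4/(1.18·2.78) = 1.466×10^-4 K/W
ΣR = 1.314×10^-4 + 0.05817 + 2.306×10^-4 + 1.466×10^-4 = 0.05868 K/W
Q = ΔT/ΣR = (296.7 K − 265.23 K)/0.05868 = 536 W

Q = 536 W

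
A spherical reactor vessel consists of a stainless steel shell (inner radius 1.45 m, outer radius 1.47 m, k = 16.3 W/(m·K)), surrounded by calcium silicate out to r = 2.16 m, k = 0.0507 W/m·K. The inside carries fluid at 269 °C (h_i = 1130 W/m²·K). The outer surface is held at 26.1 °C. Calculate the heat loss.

Treat each layer as a resistance in series:
  R_conv,in = 1/(4πr²h) = 1/(4π·1.45²·1130) = 3.349×10^-5 K/W
  R_stainless steel = (1/1.45 − 1/1.47)/(4πk) = 0.009383/(4π·16.3) = 4.581×10^-5 K/W
  R_calcium silicate = (1/1.47 − 1/2.16)/(4πk) = 0.2173/(4π·0.0507) = 0.3411 K/W
ΣR = 3.349×10^-5 + 4.581×10^-5 + 0.3411 = 0.3412 K/W
Q = ΔT/ΣR = (269 °C − 26.1 °C)/0.3412 = 712 W

Q = 712 W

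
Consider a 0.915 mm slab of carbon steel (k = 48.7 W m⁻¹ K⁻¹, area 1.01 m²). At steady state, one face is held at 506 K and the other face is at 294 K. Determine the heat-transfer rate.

Q = 11400 kW

Q = kA·ΔT/L = 48.7 × 1.01 × |506 K − 294 K| / 9.15×10^-4 = 1.14×10^7 W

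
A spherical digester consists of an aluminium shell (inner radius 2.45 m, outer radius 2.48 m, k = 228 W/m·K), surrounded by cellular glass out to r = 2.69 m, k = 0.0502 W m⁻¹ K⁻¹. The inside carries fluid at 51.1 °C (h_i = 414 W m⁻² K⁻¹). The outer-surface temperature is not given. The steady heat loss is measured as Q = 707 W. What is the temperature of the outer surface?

Sum the resistances:
  R_conv,in = 1/(4πr²h) = 1/(4π·2.45²·414) = 3.202×10^-5 K/W
  R_aluminium = (1/2.45 − 1/2.48)/(4πk) = 0.004937/(4π·228) = 1.723×10^-6 K/W
  R_cellular glass = (1/2.48 − 1/2.69)/(4πk) = 0.03148/(4π·0.0502) = 0.04990 K/W
ΣR = 0.04993 K/W
ΔT = Q·ΣR = 707 × 0.04993 = 35.30 K
Heat flows outward, so T_out = T_in − ΔT = 51.1 − 35.30 = 15.8 °C

T_out = 15.8 °C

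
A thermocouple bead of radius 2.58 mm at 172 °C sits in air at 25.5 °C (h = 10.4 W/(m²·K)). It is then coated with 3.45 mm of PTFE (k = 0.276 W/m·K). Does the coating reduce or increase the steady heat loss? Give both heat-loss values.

increases: 0.127 → 0.534 W

Critical radius for a sphere: r_cr = 2k/h = 0.0531 m = 5.31 cm.
Outer radius after coating: r₂ = 0.00258 + 0.00345 = 0.00603 m.
Since r₁ < r_cr and r₂ ≤ r_cr, the coating moves toward the maximum at r_cr — heat loss rises.
Bare: R = 1/(4πr₁²h) = 1150 K/W; Q = 146.5/1150 = 0.127 W.
Coated: R = R_cond + R_conv = 274.4 K/W; Q = 146.5/274.4 = 0.534 W.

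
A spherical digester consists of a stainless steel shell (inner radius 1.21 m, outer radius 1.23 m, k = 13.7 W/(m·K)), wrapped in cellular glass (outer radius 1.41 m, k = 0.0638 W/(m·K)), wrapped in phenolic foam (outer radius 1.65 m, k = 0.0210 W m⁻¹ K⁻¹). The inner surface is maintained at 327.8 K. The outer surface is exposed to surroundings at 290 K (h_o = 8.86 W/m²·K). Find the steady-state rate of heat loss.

Q = 72.2 W

Series thermal resistances, inner to outer:
  R_stainless steel = (1/1.21 − 1/1.23)/(4πk) = 0.01344/(4π·13.7) = 7.806×10^-5 K/W
  R_cellular glass = (1/1.23 − 1/1.41)/(4πk) = 0.1038/(4π·0.0638) = 0.1295 K/W
  R_phenolic foam = (1/1.41 − 1/1.65)/(4πk) = 0.1032/(4π·0.0210) = 0.3909 K/W
  R_conv,out = 1/(4πr²h) = 1/(4π·1.65²·8.86) = 0.003299 K/W
ΣR = 7.806×10^-5 + 0.1295 + 0.3909 + 0.003299 = 0.5238 K/W
Q = ΔT/ΣR = (327.8 K − 290 K)/0.5238 = 72.2 W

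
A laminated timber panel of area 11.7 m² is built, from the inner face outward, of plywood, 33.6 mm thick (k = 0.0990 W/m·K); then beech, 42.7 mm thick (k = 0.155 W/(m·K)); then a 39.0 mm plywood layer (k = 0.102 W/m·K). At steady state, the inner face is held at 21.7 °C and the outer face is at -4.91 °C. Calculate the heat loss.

Q = 312 W

Treat each layer as a resistance in series:
  R_plywood = L/(kA) = 0.0336/(0.0990·11.7) = 0.02901 K/W
  R_beech = L/(kA) = 0.0427/(0.155·11.7) = 0.02355 K/W
  R_plywood = L/(kA) = 0.0390/(0.102·11.7) = 0.03268 K/W
ΣR = 0.02901 + 0.02355 + 0.03268 = 0.08524 K/W
Q = ΔT/ΣR = (21.7 °C − -4.91 °C)/0.08524 = 312 W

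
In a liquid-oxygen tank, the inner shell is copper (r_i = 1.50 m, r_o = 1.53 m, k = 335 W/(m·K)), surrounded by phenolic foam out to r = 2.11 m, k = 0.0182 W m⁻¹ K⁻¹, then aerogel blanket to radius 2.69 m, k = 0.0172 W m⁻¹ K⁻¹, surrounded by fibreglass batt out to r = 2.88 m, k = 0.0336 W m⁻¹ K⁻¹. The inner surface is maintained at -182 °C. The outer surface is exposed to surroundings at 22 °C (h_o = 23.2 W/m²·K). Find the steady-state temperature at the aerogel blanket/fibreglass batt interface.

Series thermal resistances, inner to outer:
  R_copper = (1/1.50 − 1/1.53)/(4πk) = 0.01307/(4π·335) = 3.105×10^-6 K/W
  R_phenolic foam = (1/1.53 − 1/2.11)/(4πk) = 0.1797/(4π·0.0182) = 0.7855 K/W
  R_aerogel blanket = (1/2.11 − 1/2.69)/(4πk) = 0.1022/(4π·0.0172) = 0.4728 K/W
  R_fibreglass batt = (1/2.69 − 1/2.88)/(4πk) = 0.02452/(4π·0.0336) = 0.05808 K/W
  R_conv,out = 1/(4πr²h) = 1/(4π·2.88²·23.2) = 4.135×10^-4 K/W
ΣR = 3.105×10^-6 + 0.7855 + 0.4728 + 0.05808 + 4.135×10^-4 = 1.317 K/W
Q = ΔT/ΣR = (-182 °C − 22 °C)/1.317 = -154.9 W
From the inner boundary to the aerogel blanket/fibreglass batt interface, ΣR_partial = 1.258 K/W.
T_interface = T_in − Q·ΣR_partial = -182 °C − (-154.9)(1.258) = 12.9 °C

T = 12.9 °C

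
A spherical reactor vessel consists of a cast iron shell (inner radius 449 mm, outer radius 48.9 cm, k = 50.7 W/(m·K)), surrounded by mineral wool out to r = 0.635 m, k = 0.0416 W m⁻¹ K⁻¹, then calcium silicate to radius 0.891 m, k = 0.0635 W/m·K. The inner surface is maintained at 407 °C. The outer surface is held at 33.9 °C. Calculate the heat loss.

Treat each layer as a resistance in series:
  R_cast iron = (1/0.449 − 1/0.489)/(4πk) = 0.1822/(4π·50.7) = 2.859×10^-4 K/W
  R_mineral wool = (1/0.489 − 1/0.635)/(4πk) = 0.4702/(4π·0.0416) = 0.8994 K/W
  R_calcium silicate = (1/0.635 − 1/0.891)/(4πk) = 0.4525/(4π·0.0635) = 0.5670 K/W
ΣR = 2.859×10^-4 + 0.8994 + 0.5670 = 1.467 K/W
Q = ΔT/ΣR = (407 °C − 33.9 °C)/1.467 = 254 W

Q = 254 W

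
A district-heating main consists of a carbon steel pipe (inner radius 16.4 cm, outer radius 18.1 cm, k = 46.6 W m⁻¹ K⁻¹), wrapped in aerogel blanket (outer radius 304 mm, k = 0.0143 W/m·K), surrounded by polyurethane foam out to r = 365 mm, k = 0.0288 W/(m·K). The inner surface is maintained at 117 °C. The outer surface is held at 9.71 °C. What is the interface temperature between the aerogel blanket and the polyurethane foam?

T = 25.7 °C

Resistance network (inner→outer):
  R'_carbon steel = ln(0.181/0.164)/(2πk) = 0.09863/(2π·46.6) = 3.369×10^-4 m·K/W
  R'_aerogel blanket = ln(0.304/0.181)/(2πk) = 0.5185/(2π·0.0143) = 5.771 m·K/W
  R'_polyurethane foam = ln(0.365/0.304)/(2πk) = 0.1829/(2π·0.0288) = 1.011 m·K/W
ΣR = 3.369×10^-4 + 5.771 + 1.011 = 6.782 m·K/W
Q' = ΔT/ΣR = (117 °C − 9.71 °C)/6.782 = 15.82 W/m
From the inner boundary to the aerogel blanket/polyurethane foam interface, ΣR_partial = 5.771 m·K/W.
T_interface = T_in − Q'·ΣR_partial = 117 °C − (15.82)(5.771) = 25.7 °C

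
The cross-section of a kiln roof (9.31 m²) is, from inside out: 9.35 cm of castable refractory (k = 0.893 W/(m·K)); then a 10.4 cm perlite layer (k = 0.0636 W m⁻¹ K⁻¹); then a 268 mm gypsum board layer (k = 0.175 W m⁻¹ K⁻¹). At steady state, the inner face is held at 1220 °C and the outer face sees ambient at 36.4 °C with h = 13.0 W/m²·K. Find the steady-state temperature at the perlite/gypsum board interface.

Resistance network (inner→outer):
  R_castable refractory = L/(kA) = 0.0935/(0.893·9.31) = 0.01125 K/W
  R_perlite = L/(kA) = 0.104/(0.0636·9.31) = 0.1756 K/W
  R_gypsum board = L/(kA) = 0.268/(0.175·9.31) = 0.1645 K/W
  R_conv,out = 1/(hA) = 1/(13.0·9.31) = 0.008262 K/W
ΣR = 0.01125 + 0.1756 + 0.1645 + 0.008262 = 0.3596 K/W
Q = ΔT/ΣR = (1220 °C − 36.4 °C)/0.3596 = 3291 W
From the inner boundary to the perlite/gypsum board interface, ΣR_partial = 0.1869 K/W.
T_interface = T_in − Q·ΣR_partial = 1220 °C − (3291)(0.1869) = 605 °C

T = 605 °C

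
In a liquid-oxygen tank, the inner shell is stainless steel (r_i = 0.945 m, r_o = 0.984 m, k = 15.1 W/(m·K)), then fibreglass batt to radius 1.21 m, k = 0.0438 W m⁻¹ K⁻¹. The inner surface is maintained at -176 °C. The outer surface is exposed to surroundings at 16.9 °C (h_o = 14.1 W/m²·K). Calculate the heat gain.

Q = 553 W

Resistance network (inner→outer):
  R_stainless steel = (1/0.945 − 1/0.984)/(4πk) = 0.04194/(4π·15.1) = 2.210×10^-4 K/W
  R_fibreglass batt = (1/0.984 − 1/1.21)/(4πk) = 0.1898/(4π·0.0438) = 0.3449 K/W
  R_conv,out = 1/(4πr²h) = 1/(4π·1.21²·14.1) = 0.003855 K/W
ΣR = 2.210×10^-4 + 0.3449 + 0.003855 = 0.3490 K/W
Q = ΔT/ΣR = (-176 °C − 16.9 °C)/0.3490 = -553 W
(Negative Q ⇒ heat flows inward; heat gain = 553 W.)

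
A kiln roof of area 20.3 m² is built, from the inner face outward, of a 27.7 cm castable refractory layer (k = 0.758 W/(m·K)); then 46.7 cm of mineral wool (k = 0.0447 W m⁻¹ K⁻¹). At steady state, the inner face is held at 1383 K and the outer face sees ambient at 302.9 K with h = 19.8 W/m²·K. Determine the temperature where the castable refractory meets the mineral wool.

T = 1347 K

Resistance network (inner→outer):
  R_castable refractory = L/(kA) = 0.277/(0.758·20.3) = 0.01800 K/W
  R_mineral wool = L/(kA) = 0.467/(0.0447·20.3) = 0.5147 K/W
  R_conv,out = 1/(hA) = 1/(19.8·20.3) = 0.002488 K/W
ΣR = 0.01800 + 0.5147 + 0.002488 = 0.5352 K/W
Q = ΔT/ΣR = (1383 K − 302.9 K)/0.5352 = 2018 W
From the inner boundary to the castable refractory/mineral wool interface, ΣR_partial = 0.01800 K/W.
T_interface = T_in − Q·ΣR_partial = 1383 K − (2018)(0.01800) = 1347 K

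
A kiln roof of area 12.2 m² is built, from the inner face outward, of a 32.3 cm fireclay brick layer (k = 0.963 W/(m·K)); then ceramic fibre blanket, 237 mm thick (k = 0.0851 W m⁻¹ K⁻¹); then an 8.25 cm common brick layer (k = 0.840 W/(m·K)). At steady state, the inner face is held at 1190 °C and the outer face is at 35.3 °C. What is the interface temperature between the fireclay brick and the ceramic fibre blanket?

Treat each layer as a resistance in series:
  R_fireclay brick = L/(kA) = 0.323/(0.963·12.2) = 0.02749 K/W
  R_ceramic fibre blanket = L/(kA) = 0.237/(0.0851·12.2) = 0.2283 K/W
  R_common brick = L/(kA) = 0.0825/(0.840·12.2) = 0.008050 K/W
ΣR = 0.02749 + 0.2283 + 0.008050 = 0.2638 K/W
Q = ΔT/ΣR = (1190 °C − 35.3 °C)/0.2638 = 4377 W
From the inner boundary to the fireclay brick/ceramic fibre blanket interface, ΣR_partial = 0.02749 K/W.
T_interface = T_in − Q·ΣR_partial = 1190 °C − (4377)(0.02749) = 1070 °C

T = 1070 °C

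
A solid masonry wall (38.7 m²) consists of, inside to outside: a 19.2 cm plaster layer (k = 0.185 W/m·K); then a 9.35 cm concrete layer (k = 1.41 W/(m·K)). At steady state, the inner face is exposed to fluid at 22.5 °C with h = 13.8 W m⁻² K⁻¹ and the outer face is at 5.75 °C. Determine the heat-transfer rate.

Q = 551 W

Series thermal resistances, inner to outer:
  R_conv,in = 1/(hA) = 1/(13.8·38.7) = 0.001872 K/W
  R_plaster = L/(kA) = 0.192/(0.185·38.7) = 0.02682 K/W
  R_concrete = L/(kA) = 0.0935/(1.41·38.7) = 0.001713 K/W
ΣR = 0.001872 + 0.02682 + 0.001713 = 0.03041 K/W
Q = ΔT/ΣR = (22.5 °C − 5.75 °C)/0.03041 = 551 W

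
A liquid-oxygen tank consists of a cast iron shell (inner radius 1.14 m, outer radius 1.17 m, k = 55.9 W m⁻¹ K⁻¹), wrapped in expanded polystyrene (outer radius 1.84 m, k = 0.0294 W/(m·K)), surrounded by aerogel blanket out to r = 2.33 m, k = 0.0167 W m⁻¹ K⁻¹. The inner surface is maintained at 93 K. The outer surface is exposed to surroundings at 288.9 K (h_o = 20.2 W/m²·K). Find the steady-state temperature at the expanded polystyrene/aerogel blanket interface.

Series thermal resistances, inner to outer:
  R_cast iron = (1/1.14 − 1/1.17)/(4πk) = 0.02249/(4π·55.9) = 3.202×10^-5 K/W
  R_expanded polystyrene = (1/1.17 − 1/1.84)/(4πk) = 0.3112/(4π·0.0294) = 0.8424 K/W
  R_aerogel blanket = (1/1.84 − 1/2.33)/(4πk) = 0.1143/(4π·0.0167) = 0.5446 K/W
  R_conv,out = 1/(4πr²h) = 1/(4π·2.33²·20.2) = 7.256×10^-4 K/W
ΣR = 3.202×10^-5 + 0.8424 + 0.5446 + 7.256×10^-4 = 1.388 K/W
Q = ΔT/ΣR = (93 K − 288.9 K)/1.388 = -141.1 W
From the inner boundary to the expanded polystyrene/aerogel blanket interface, ΣR_partial = 0.8424 K/W.
T_interface = T_in − Q·ΣR_partial = 93 K − (-141.1)(0.8424) = 211.9 K

T = 211.9 K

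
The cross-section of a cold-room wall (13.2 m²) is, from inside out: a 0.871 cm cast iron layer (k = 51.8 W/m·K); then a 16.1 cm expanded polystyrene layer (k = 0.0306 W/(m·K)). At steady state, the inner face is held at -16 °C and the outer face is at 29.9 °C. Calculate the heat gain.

Q = 115 W

Series thermal resistances, inner to outer:
  R_cast iron = L/(kA) = 0.00871/(51.8·13.2) = 1.274×10^-5 K/W
  R_expanded polystyrene = L/(kA) = 0.161/(0.0306·13.2) = 0.3986 K/W
ΣR = 1.274×10^-5 + 0.3986 = 0.3986 K/W
Q = ΔT/ΣR = (-16 °C − 29.9 °C)/0.3986 = -115 W
(Negative Q ⇒ heat flows inward; heat gain = 115 W.)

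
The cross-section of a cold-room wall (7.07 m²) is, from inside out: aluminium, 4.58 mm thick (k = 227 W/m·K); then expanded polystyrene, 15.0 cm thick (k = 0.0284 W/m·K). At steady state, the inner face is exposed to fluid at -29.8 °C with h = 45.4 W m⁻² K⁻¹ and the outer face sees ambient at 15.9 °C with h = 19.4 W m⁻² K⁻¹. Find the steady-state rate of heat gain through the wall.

Q = 60.3 W

Treat each layer as a resistance in series:
  R_conv,in = 1/(hA) = 1/(45.4·7.07) = 0.003115 K/W
  R_aluminium = L/(kA) = 0.00458/(227·7.07) = 2.854×10^-6 K/W
  R_expanded polystyrene = L/(kA) = 0.150/(0.0284·7.07) = 0.7471 K/W
  R_conv,out = 1/(hA) = 1/(19.4·7.07) = 0.007291 K/W
ΣR = 0.003115 + 2.854×10^-6 + 0.7471 + 0.007291 = 0.7575 K/W
Q = ΔT/ΣR = (-29.8 °C − 15.9 °C)/0.7575 = -60.3 W
(Negative Q ⇒ heat flows inward; heat gain = 60.3 W.)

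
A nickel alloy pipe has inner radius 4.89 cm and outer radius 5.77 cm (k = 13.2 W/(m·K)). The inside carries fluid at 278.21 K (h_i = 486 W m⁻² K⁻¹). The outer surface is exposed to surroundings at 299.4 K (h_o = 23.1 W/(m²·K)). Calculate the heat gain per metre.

Treat each layer as a resistance in series:
  R'_conv,in = 1/(2πr h) = 1/(2π·0.0489·486) = 0.006697 m·K/W
  R'_nickel alloy = ln(0.0577/0.0489)/(2πk) = 0.1655/(2π·13.2) = 0.001995 m·K/W
  R'_conv,out = 1/(2πr h) = 1/(2π·0.0577·23.1) = 0.1194 m·K/W
ΣR = 0.006697 + 0.001995 + 0.1194 = 0.1281 m·K/W
Q' = ΔT/ΣR = (278.21 K − 299.4 K)/0.1281 = -165 W/m
(Negative Q' ⇒ heat flows inward; heat gain = 165 W/m.)

Q' = 165 W/m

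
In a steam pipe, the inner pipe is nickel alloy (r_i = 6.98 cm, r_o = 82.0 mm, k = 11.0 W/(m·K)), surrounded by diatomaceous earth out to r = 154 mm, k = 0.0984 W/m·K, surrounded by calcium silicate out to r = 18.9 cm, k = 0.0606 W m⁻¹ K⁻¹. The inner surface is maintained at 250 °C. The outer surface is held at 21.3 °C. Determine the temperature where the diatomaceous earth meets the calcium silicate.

T = 100 °C

Resistance network (inner→outer):
  R'_nickel alloy = ln(0.0820/0.0698)/(2πk) = 0.1611/(2π·11.0) = 0.002331 m·K/W
  R'_diatomaceous earth = ln(0.154/0.0820)/(2πk) = 0.6302/(2π·0.0984) = 1.019 m·K/W
  R'_calcium silicate = ln(0.189/0.154)/(2πk) = 0.2048/(2π·0.0606) = 0.5379 m·K/W
ΣR = 0.002331 + 1.019 + 0.5379 = 1.559 m·K/W
Q' = ΔT/ΣR = (250 °C − 21.3 °C)/1.559 = 146.7 W/m
From the inner boundary to the diatomaceous earth/calcium silicate interface, ΣR_partial = 1.021 m·K/W.
T_interface = T_in − Q'·ΣR_partial = 250 °C − (146.7)(1.021) = 100 °C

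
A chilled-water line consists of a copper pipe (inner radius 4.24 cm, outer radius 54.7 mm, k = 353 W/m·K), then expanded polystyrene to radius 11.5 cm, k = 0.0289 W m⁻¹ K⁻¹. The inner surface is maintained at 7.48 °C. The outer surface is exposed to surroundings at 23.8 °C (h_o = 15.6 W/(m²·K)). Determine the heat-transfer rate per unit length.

Treat each layer as a resistance in series:
  R'_copper = ln(0.0547/0.0424)/(2πk) = 0.2547/(2π·353) = 1.148×10^-4 m·K/W
  R'_expanded polystyrene = ln(0.115/0.0547)/(2πk) = 0.7431/(2π·0.0289) = 4.092 m·K/W
  R'_conv,out = 1/(2πr h) = 1/(2π·0.115·15.6) = 0.08872 m·K/W
ΣR = 1.148×10^-4 + 4.092 + 0.08872 = 4.181 m·K/W
Q' = ΔT/ΣR = (7.48 °C − 23.8 °C)/4.181 = -3.90 W/m
(Negative Q' ⇒ heat flows inward; heat gain = 3.90 W/m.)

Q' = 3.90 W/m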